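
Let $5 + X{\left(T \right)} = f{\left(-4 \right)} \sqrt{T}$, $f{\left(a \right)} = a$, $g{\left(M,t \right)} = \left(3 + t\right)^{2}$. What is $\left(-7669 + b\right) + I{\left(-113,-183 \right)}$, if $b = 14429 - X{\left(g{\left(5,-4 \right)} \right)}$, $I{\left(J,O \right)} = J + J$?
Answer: $6543$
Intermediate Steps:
$I{\left(J,O \right)} = 2 J$
$X{\left(T \right)} = -5 - 4 \sqrt{T}$
$b = 14438$ ($b = 14429 - \left(-5 - 4 \sqrt{\left(3 - 4\right)^{2}}\right) = 14429 - \left(-5 - 4 \sqrt{\left(-1\right)^{2}}\right) = 14429 - \left(-5 - 4 \sqrt{1}\right) = 14429 - \left(-5 - 4\right) = 14429 - -9 = 14429 + 9 = 14438$)
$\left(-7669 + b\right) + I{\left(-113,-183 \right)} = \left(-7669 + 14438\right) + 2 \left(-113\right) = 6769 - 226 = 6543$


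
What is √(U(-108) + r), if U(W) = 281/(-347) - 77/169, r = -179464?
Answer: 22*I*√7545372730/4511 ≈ 423.63*I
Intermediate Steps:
U(W) = -74208/58643 (U(W) = 281*(-1/347) - 77*1/169 = -281/347 - 77/169 = -74208/58643)
√(U(-108) + r) = √(-74208/58643 - 179464) = √(-10524381560/58643) = 22*I*√7545372730/4511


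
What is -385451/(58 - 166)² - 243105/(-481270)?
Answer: -961423295/29544912 ≈ -32.541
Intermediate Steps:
-385451/(58 - 166)² - 243105/(-481270) = -385451/((-108)²) - 243105*(-1/481270) = -385451/11664 + 2559/5066 = -961423295/29544912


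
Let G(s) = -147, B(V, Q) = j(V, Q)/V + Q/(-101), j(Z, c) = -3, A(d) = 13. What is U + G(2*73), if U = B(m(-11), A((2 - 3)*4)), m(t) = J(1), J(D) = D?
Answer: -15163/101 ≈ -150.13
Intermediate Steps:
m(t) = 1
B(V, Q) = -3/V - Q/101 (B(V, Q) = -3/V + Q/(-101) = -3/V + Q*(-1/101) = -3/V - Q/101)
U = -316/101 (U = -3/1 - 1/101*13 = -3*1 - 13/101 = -3 - 13/101 = -316/101 ≈ -3.1287)
U + G(2*73) = -316/101 - 147 = -15163/101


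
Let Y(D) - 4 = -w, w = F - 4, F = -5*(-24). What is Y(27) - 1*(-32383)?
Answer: 32271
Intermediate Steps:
F = 120
w = 116 (w = 120 - 4 = 116)
Y(D) = -112 (Y(D) = 4 - 1*116 = 4 - 116 = -112)
Y(27) - 1*(-32383) = -112 - 1*(-32383) = -112 + 32383 = 32271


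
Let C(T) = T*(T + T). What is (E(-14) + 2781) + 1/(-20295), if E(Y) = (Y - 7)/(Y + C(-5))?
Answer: 225714221/81180 ≈ 2780.4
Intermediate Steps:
C(T) = 2*T² (C(T) = T*(2*T) = 2*T²)
E(Y) = (-7 + Y)/(50 + Y) (E(Y) = (Y - 7)/(Y + 2*(-5)²) = (-7 + Y)/(Y + 2*25) = (-7 + Y)/(Y + 50) = (-7 + Y)/(50 + Y))
(E(-14) + 2781) + 1/(-20295) = ((-7 - 14)/(50 - 14) + 2781) + 1/(-20295) = (-21/36 + 2781) - 1/20295 = ((1/36)*(-21) + 2781) - 1/20295 = (-7/12 + 2781) - 1/20295 = 33365/12 - 1/20295 = 225714221/81180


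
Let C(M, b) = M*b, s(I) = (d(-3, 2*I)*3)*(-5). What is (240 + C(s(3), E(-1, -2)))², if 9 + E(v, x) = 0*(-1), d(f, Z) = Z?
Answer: 1102500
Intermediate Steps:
s(I) = -30*I (s(I) = ((2*I)*3)*(-5) = (6*I)*(-5) = -30*I)
E(v, x) = -9 (E(v, x) = -9 + 0*(-1) = -9 + 0 = -9)
(240 + C(s(3), E(-1, -2)))² = (240 - 30*3*(-9))² = (240 - 90*(-9))² = (240 + 810)² = 1050² = 1102500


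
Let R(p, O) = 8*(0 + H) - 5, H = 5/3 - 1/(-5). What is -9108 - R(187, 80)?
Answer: -136769/15 ≈ -9117.9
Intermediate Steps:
H = 28/15 (H = 5*(⅓) - 1*(-⅕) = 5/3 + ⅕ = 28/15 ≈ 1.8667)
R(p, O) = 149/15 (R(p, O) = 8*(0 + 28/15) - 5 = 8*(28/15) - 5 = 224/15 - 5 = 149/15)
-9108 - R(187, 80) = -9108 - 1*149/15 = -9108 - 149/15 = -136769/15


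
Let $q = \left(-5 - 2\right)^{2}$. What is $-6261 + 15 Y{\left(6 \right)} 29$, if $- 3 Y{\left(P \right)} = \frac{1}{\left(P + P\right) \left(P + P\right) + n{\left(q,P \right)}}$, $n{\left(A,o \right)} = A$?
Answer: $- \frac{1208518}{193} \approx -6261.8$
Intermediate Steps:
$q = 49$ ($q = \left(-7\right)^{2} = 49$)
$Y{\left(P \right)} = - \frac{1}{3 \left(49 + 4 P^{2}\right)}$ ($Y{\left(P \right)} = - \frac{1}{3 \left(\left(P + P\right) \left(P + P\right) + 49\right)} = - \frac{1}{3 \left(2 P 2 P + 49\right)} = - \frac{1}{3 \left(4 P^{2} + 49\right)} = - \frac{1}{3 \left(49 + 4 P^{2}\right)}$)
$-6261 + 15 Y{\left(6 \right)} 29 = -6261 + 15 \left(- \frac{1}{147 + 12 \cdot 6^{2}}\right) 29 = -6261 + 15 \left(- \frac{1}{147 + 12 \cdot 36}\right) 29 = -6261 + 15 \left(- \frac{1}{147 + 432}\right) 29 = -6261 + 15 \left(- \frac{1}{579}\right) 29 = -6261 - \frac{145}{193} = - \frac{1208518}{193}$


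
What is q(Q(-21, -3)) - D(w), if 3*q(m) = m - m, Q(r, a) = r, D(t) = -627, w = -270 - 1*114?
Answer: 627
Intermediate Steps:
w = -384 (w = -270 - 114 = -384)
q(m) = 0 (q(m) = (m - m)/3 = (1/3)*0 = 0)
q(Q(-21, -3)) - D(w) = 0 - 1*(-627) = 0 + 627 = 627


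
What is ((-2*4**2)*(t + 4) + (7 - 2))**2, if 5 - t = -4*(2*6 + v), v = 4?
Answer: 5433561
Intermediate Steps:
t = 69 (t = 5 - (-4)*(2*6 + 4) = 5 - (-4)*(12 + 4) = 5 - (-4)*16 = 5 - 1*(-64) = 5 + 64 = 69)
((-2*4**2)*(t + 4) + (7 - 2))**2 = ((-2*4**2)*(69 + 4) + (7 - 2))**2 = (-2*16*73 + 5)**2 = (-32*73 + 5)**2 = (-2336 + 5)**2 = (-2331)**2 = 5433561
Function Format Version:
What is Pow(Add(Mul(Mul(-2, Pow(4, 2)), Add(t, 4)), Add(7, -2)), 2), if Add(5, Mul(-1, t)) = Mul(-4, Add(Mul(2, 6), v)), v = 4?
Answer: 5433561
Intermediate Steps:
t = 69 (t = Add(5, Mul(-1, Mul(-4, Add(Mul(2, 6), 4)))) = Add(5, Mul(-1, Mul(-4, Add(12, 4)))) = Add(5, Mul(-1, Mul(-4, 16))) = Add(5, Mul(-1, -64)) = Add(5, 64) = 69)
Pow(Add(Mul(Mul(-2, Pow(4, 2)), Add(t, 4)), Add(7, -2)), 2) = Pow(Add(Mul(Mul(-2, Pow(4, 2)), Add(69, 4)), Add(7, -2)), 2) = Pow(Add(Mul(Mul(-2, 16), 73), 5), 2) = Pow(Add(Mul(-32, 73), 5), 2) = Pow(Add(-2336, 5), 2) = Pow(-2331, 2) = 5433561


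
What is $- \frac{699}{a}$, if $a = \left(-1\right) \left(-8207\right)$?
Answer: $- \frac{699}{8207} \approx -0.085171$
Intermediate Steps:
$a = 8207$
$- \frac{699}{a} = - \frac{699}{8207}$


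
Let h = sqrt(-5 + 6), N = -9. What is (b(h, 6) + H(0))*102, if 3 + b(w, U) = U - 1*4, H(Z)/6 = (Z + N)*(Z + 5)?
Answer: -27642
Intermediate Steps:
H(Z) = 6*(-9 + Z)*(5 + Z) (H(Z) = 6*((Z - 9)*(Z + 5)) = 6*((-9 + Z)*(5 + Z)) = 6*(-9 + Z)*(5 + Z))
h = 1 (h = sqrt(1) = 1)
b(w, U) = -7 + U (b(w, U) = -3 + (U - 1*4) = -3 + (U - 4) = -3 + (-4 + U) = -7 + U)
(b(h, 6) + H(0))*102 = ((-7 + 6) + (-270 - 24*0 + 6*0**2))*102 = (-1 + (-270 + 0 + 6*0))*102 = (-1 + (-270 + 0 + 0))*102 = (-1 - 270)*102 = -271*102 = -27642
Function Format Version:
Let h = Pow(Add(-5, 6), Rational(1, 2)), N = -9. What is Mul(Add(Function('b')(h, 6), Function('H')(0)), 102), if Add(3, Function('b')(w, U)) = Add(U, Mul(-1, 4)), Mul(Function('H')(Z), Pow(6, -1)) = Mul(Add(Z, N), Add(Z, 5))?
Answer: -27642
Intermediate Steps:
Function('H')(Z) = Mul(6, Add(-9, Z), Add(5, Z)) (Function('H')(Z) = Mul(6, Mul(Add(Z, -9), Add(Z, 5))) = Mul(6, Mul(Add(-9, Z), Add(5, Z))) = Mul(6, Add(-9, Z), Add(5, Z)))
h = 1 (h = Pow(1, Rational(1, 2)) = 1)
Function('b')(w, U) = Add(-7, U) (Function('b')(w, U) = Add(-3, Add(U, Mul(-1, 4))) = Add(-3, Add(U, -4)) = Add(-3, Add(-4, U)) = Add(-7, U))
Mul(Add(Function('b')(h, 6), Function('H')(0)), 102) = Mul(Add(Add(-7, 6), Add(-270, Mul(-24, 0), Mul(6, Pow(0, 2)))), 102) = Mul(Add(-1, Add(-270, 0, Mul(6, 0))), 102) = Mul(Add(-1, Add(-270, 0, 0)), 102) = Mul(Add(-1, -270), 102) = Mul(-271, 102) = -27642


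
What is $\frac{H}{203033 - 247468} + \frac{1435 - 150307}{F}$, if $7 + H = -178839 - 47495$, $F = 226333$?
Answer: $\frac{44613310233}{10057106855} \approx 4.436$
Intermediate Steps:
$H = -226341$ ($H = -7 - 226334 = -226341$)
$\frac{H}{203033 - 247468} + \frac{1435 - 150307}{F} = - \frac{226341}{203033 - 247468} + \frac{1435 - 150307}{226333} = - \frac{226341}{203033 - 247468} + \left(1435 - 150307\right) \frac{1}{226333} = - \frac{226341}{-44435} - \frac{148872}{226333} = \left(-226341\right) \left(- \frac{1}{44435}\right) - \frac{148872}{226333} = \frac{226341}{44435} - \frac{148872}{226333} = \frac{44613310233}{10057106855}$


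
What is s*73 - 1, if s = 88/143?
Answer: 571/13 ≈ 43.923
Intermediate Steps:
s = 8/13 (s = 88*(1/143) = 8/13 ≈ 0.61539)
s*73 - 1 = (8/13)*73 - 1 = 584/13 - 1 = 571/13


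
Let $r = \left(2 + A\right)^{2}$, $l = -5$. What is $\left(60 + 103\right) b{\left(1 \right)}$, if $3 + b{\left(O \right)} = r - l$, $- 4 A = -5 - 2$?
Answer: $\frac{41891}{16} \approx 2618.2$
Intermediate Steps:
$A = \frac{7}{4}$ ($A = - \frac{-5 - 2}{4} = \left(- \frac{1}{4}\right) \left(-7\right) = \frac{7}{4} \approx 1.75$)
$r = \frac{225}{16}$ ($r = \left(2 + \frac{7}{4}\right)^{2} = \left(\frac{15}{4}\right)^{2} = \frac{225}{16} \approx 14.063$)
$b{\left(O \right)} = \frac{257}{16}$ ($b{\left(O \right)} = -3 + \left(\frac{225}{16} - -5\right) = -3 + \left(\frac{225}{16} + 5\right) = -3 + \frac{305}{16} = \frac{257}{16}$)
$\left(60 + 103\right) b{\left(1 \right)} = \left(60 + 103\right) \frac{257}{16} = 163 \cdot \frac{257}{16} = \frac{41891}{16}$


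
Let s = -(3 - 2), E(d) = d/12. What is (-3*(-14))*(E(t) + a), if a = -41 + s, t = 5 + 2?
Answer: -3479/2 ≈ -1739.5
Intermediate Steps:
t = 7
E(d) = d/12 (E(d) = d*(1/12) = d/12)
s = -1 (s = -1*1 = -1)
a = -42 (a = -41 - 1 = -42)
(-3*(-14))*(E(t) + a) = (-3*(-14))*((1/12)*7 - 42) = 42*(7/12 - 42) = 42*(-497/12) = -3479/2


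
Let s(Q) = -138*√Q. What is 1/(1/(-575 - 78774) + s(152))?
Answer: 79349/18225719269589087 - 1737768809076*√38/18225719269589087 ≈ -0.00058776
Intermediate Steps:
1/(1/(-575 - 78774) + s(152)) = 1/(1/(-575 - 78774) - 276*√38) = 1/(1/(-79349) - 276*√38) = 1/(-1/79349 - 276*√38)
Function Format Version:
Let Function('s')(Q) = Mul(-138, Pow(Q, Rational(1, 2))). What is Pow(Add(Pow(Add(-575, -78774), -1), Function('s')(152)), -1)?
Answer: Add(Rational(79349, 18225719269589087), Mul(Rational(-1737768809076, 18225719269589087), Pow(38, Rational(1, 2)))) ≈ -0.00058776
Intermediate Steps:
Pow(Add(Pow(Add(-575, -78774), -1), Function('s')(152)), -1) = Pow(Add(Pow(Add(-575, -78774), -1), Mul(-138, Pow(152, Rational(1, 2)))), -1) = Pow(Add(Pow(-79349, -1), Mul(-138, Mul(2, Pow(38, Rational(1, 2))))), -1) = Pow(Add(Rational(-1, 79349), Mul(-276, Pow(38, Rational(1, 2)))), -1)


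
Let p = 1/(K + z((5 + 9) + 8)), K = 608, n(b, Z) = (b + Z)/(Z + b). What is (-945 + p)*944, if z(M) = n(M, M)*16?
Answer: -34791061/39 ≈ -8.9208e+5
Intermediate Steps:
n(b, Z) = 1 (n(b, Z) = (Z + b)/(Z + b) = 1)
z(M) = 16 (z(M) = 1*16 = 16)
p = 1/624 (p = 1/(608 + 16) = 1/624 ≈ 0.0016026)
(-945 + p)*944 = (-945 + 1/624)*944 = -589679/624*944 = -34791061/39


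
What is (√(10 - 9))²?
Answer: 1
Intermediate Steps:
(√(10 - 9))² = (√1)² = 1² = 1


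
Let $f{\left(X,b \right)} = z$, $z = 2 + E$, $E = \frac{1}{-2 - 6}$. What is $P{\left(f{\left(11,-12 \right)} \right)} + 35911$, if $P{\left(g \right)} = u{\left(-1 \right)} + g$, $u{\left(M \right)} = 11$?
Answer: $\frac{287391}{8} \approx 35924.0$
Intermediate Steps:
$E = - \frac{1}{8}$ ($E = \frac{1}{-8} = - \frac{1}{8} \approx -0.125$)
$z = \frac{15}{8}$ ($z = 2 - \frac{1}{8} = \frac{15}{8} \approx 1.875$)
$f{\left(X,b \right)} = \frac{15}{8}$
$P{\left(g \right)} = 11 + g$
$P{\left(f{\left(11,-12 \right)} \right)} + 35911 = \left(11 + \frac{15}{8}\right) + 35911 = \frac{103}{8} + 35911 = \frac{287391}{8}$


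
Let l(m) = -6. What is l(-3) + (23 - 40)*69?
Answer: -1179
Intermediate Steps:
l(-3) + (23 - 40)*69 = -6 + (23 - 40)*69 = -6 - 17*69 = -6 - 1173 = -1179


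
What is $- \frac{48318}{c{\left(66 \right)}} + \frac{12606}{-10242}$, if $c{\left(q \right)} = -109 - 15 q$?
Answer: $\frac{80169827}{1875993} \approx 42.735$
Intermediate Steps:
$- \frac{48318}{c{\left(66 \right)}} + \frac{12606}{-10242} = - \frac{48318}{-109 - 990} + \frac{12606}{-10242} = - \frac{48318}{-109 - 990} + 12606 \left(- \frac{1}{10242}\right) = - \frac{48318}{-1099} - \frac{2101}{1707} = \left(-48318\right) \left(- \frac{1}{1099}\right) - \frac{2101}{1707} = \frac{48318}{1099} - \frac{2101}{1707} = \frac{80169827}{1875993}$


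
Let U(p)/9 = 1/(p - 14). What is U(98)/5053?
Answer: 3/141484 ≈ 2.1204e-5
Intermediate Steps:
U(p) = 9/(-14 + p) (U(p) = 9/(p - 14) = 9/(-14 + p))
U(98)/5053 = (9/(-14 + 98))/5053 = (9/84)*(1/5053) = (9*(1/84))*(1/5053) = (3/28)*(1/5053) = 3/141484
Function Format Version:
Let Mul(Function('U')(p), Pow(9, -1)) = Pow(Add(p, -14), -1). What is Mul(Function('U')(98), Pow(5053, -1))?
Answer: Rational(3, 141484) ≈ 2.1204e-5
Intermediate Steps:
Function('U')(p) = Mul(9, Pow(Add(-14, p), -1)) (Function('U')(p) = Mul(9, Pow(Add(p, -14), -1)) = Mul(9, Pow(Add(-14, p), -1)))
Mul(Function('U')(98), Pow(5053, -1)) = Mul(Mul(9, Pow(Add(-14, 98), -1)), Pow(5053, -1)) = Mul(Mul(9, Pow(84, -1)), Rational(1, 5053)) = Mul(Mul(9, Rational(1, 84)), Rational(1, 5053)) = Mul(Rational(3, 28), Rational(1, 5053)) = Rational(3, 141484)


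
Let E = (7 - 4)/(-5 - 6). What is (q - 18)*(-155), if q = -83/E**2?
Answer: 1581775/9 ≈ 1.7575e+5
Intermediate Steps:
E = -3/11 (E = 3/(-11) = 3*(-1/11) = -3/11 ≈ -0.27273)
q = -10043/9 (q = -83/((-3/11)**2) = -83/9/121 = -83*121/9 = -10043/9 ≈ -1115.9)
(q - 18)*(-155) = (-10043/9 - 18)*(-155) = -10205/9*(-155) = 1581775/9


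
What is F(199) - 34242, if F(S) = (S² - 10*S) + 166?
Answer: 3535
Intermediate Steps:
F(S) = 166 + S² - 10*S
F(199) - 34242 = (166 + 199² - 10*199) - 34242 = (166 + 39601 - 1990) - 34242 = 37777 - 34242 = 3535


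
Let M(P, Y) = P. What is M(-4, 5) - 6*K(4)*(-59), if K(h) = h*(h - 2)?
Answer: 2828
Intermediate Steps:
K(h) = h*(-2 + h)
M(-4, 5) - 6*K(4)*(-59) = -4 - 24*(-2 + 4)*(-59) = -4 - 24*2*(-59) = -4 - 6*8*(-59) = -4 - 48*(-59) = -4 + 2832 = 2828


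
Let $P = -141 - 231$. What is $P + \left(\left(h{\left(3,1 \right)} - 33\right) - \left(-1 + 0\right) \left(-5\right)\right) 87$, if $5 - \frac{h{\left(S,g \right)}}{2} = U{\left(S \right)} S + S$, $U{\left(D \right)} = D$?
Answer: $-4896$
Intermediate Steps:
$P = -372$ ($P = -141 - 231 = -372$)
$h{\left(S,g \right)} = 10 - 2 S - 2 S^{2}$ ($h{\left(S,g \right)} = 10 - 2 \left(S S + S\right) = 10 - 2 \left(S^{2} + S\right) = 10 - 2 \left(S + S^{2}\right) = 10 - \left(2 S + 2 S^{2}\right) = 10 - 2 S - 2 S^{2}$)
$P + \left(\left(h{\left(3,1 \right)} - 33\right) - \left(-1 + 0\right) \left(-5\right)\right) 87 = -372 + \left(\left(\left(10 - 6 - 2 \cdot 3^{2}\right) - 33\right) - \left(-1 + 0\right) \left(-5\right)\right) 87 = -372 + \left(\left(\left(10 - 6 - 18\right) - 33\right) - \left(-1\right) \left(-5\right)\right) 87 = -372 + \left(\left(\left(10 - 6 - 18\right) - 33\right) - 5\right) 87 = -372 + \left(\left(-14 - 33\right) - 5\right) 87 = -372 + \left(-47 - 5\right) 87 = -372 - 4524 = -4896$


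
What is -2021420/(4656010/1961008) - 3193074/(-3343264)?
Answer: -662637657001046215/778313530832 ≈ -8.5138e+5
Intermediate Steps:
-2021420/(4656010/1961008) - 3193074/(-3343264) = -2021420/(4656010*(1/1961008)) - 3193074*(-1/3343264) = -2021420/2328005/980504 + 1596537/1671632 = -2021420*980504/2328005 + 1596537/1671632 = -396402079136/465601 + 1596537/1671632 = -662637657001046215/778313530832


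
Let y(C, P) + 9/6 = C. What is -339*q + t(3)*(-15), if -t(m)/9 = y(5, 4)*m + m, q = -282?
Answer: 194841/2 ≈ 97421.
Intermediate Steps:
y(C, P) = -3/2 + C
t(m) = -81*m/2 (t(m) = -9*((-3/2 + 5)*m + m) = -9*(7*m/2 + m) = -81*m/2)
-339*q + t(3)*(-15) = -339*(-282) - 81/2*3*(-15) = 95598 - 243/2*(-15) = 95598 + 3645/2 = 194841/2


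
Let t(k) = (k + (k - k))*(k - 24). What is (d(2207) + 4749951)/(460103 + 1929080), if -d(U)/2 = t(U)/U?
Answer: 4745585/2389183 ≈ 1.9863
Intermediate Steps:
t(k) = k*(-24 + k) (t(k) = (k + 0)*(-24 + k) = k*(-24 + k))
d(U) = 48 - 2*U (d(U) = -2*U*(-24 + U)/U = -2*(-24 + U) = 48 - 2*U)
(d(2207) + 4749951)/(460103 + 1929080) = ((48 - 2*2207) + 4749951)/(460103 + 1929080) = ((48 - 4414) + 4749951)/2389183 = (-4366 + 4749951)*(1/2389183) = 4745585*(1/2389183) = 4745585/2389183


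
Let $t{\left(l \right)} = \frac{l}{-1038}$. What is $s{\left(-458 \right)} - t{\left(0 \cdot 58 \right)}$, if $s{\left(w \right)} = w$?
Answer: $-458$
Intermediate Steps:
$t{\left(l \right)} = - \frac{l}{1038}$ ($t{\left(l \right)} = l \left(- \frac{1}{1038}\right) = - \frac{l}{1038}$)
$s{\left(-458 \right)} - t{\left(0 \cdot 58 \right)} = -458 - - \frac{0 \cdot 58}{1038} = -458 - \left(- \frac{1}{1038}\right) 0 = -458 - 0 = -458 + 0 = -458$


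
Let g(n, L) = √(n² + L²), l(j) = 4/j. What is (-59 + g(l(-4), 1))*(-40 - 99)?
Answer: 8201 - 139*√2 ≈ 8004.4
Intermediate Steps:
g(n, L) = √(L² + n²)
(-59 + g(l(-4), 1))*(-40 - 99) = (-59 + √(1² + (4/(-4))²))*(-40 - 99) = (-59 + √(1 + (4*(-¼))²))*(-139) = (-59 + √(1 + (-1)²))*(-139) = (-59 + √(1 + 1))*(-139) = (-59 + √2)*(-139) = 8201 - 139*√2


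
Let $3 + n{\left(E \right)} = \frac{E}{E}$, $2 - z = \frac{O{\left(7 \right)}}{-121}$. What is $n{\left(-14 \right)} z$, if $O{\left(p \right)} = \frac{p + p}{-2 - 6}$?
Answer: $- \frac{961}{242} \approx -3.9711$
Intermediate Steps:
$O{\left(p \right)} = - \frac{p}{4}$ ($O{\left(p \right)} = \frac{2 p}{-8} = 2 p \left(- \frac{1}{8}\right) = - \frac{p}{4}$)
$z = \frac{961}{484}$ ($z = 2 - \frac{\left(- \frac{1}{4}\right) 7}{-121} = 2 - \left(- \frac{7}{4}\right) \left(- \frac{1}{121}\right) = 2 - \frac{7}{484} = \frac{961}{484} \approx 1.9855$)
$n{\left(E \right)} = -2$ ($n{\left(E \right)} = -3 + \frac{E}{E} = -3 + 1 = -2$)
$n{\left(-14 \right)} z = \left(-2\right) \frac{961}{484} = - \frac{961}{242}$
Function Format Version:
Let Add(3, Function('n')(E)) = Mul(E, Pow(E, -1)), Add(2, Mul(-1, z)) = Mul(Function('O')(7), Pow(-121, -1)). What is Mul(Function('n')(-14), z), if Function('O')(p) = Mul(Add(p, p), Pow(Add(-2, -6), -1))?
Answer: Rational(-961, 242) ≈ -3.9711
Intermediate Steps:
Function('O')(p) = Mul(Rational(-1, 4), p) (Function('O')(p) = Mul(Mul(2, p), Pow(-8, -1)) = Mul(Mul(2, p), Rational(-1, 8)) = Mul(Rational(-1, 4), p))
z = Rational(961, 484) (z = Add(2, Mul(-1, Mul(Mul(Rational(-1, 4), 7), Pow(-121, -1)))) = Add(2, Mul(-1, Mul(Rational(-7, 4), Rational(-1, 121)))) = Add(2, Mul(-1, Rational(7, 484))) = Add(2, Rational(-7, 484)) = Rational(961, 484) ≈ 1.9855)
Function('n')(E) = -2 (Function('n')(E) = Add(-3, Mul(E, Pow(E, -1))) = Add(-3, 1) = -2)
Mul(Function('n')(-14), z) = Mul(-2, Rational(961, 484)) = Rational(-961, 242)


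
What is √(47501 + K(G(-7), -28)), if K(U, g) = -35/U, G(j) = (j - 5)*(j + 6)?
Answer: √1709931/6 ≈ 217.94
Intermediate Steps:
G(j) = (-5 + j)*(6 + j)
√(47501 + K(G(-7), -28)) = √(47501 - 35/(-30 - 7 + (-7)²)) = √(47501 - 35/(-30 - 7 + 49)) = √(47501 - 35/12) = √(569977/12) = √1709931/6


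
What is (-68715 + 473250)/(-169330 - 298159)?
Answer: -404535/467489 ≈ -0.86534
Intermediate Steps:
(-68715 + 473250)/(-169330 - 298159) = 404535/(-467489) = 404535*(-1/467489) = -404535/467489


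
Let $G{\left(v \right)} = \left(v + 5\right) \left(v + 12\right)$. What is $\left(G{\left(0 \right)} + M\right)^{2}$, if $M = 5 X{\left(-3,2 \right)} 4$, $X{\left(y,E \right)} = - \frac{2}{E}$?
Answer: $1600$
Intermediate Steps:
$G{\left(v \right)} = \left(5 + v\right) \left(12 + v\right)$
$M = -20$ ($M = 5 \left(- \frac{2}{2}\right) 4 = 5 \left(\left(-2\right) \frac{1}{2}\right) 4 = 5 \left(-1\right) 4 = \left(-5\right) 4 = -20$)
$\left(G{\left(0 \right)} + M\right)^{2} = \left(\left(60 + 0^{2} + 17 \cdot 0\right) - 20\right)^{2} = \left(\left(60 + 0 + 0\right) - 20\right)^{2} = \left(60 - 20\right)^{2} = 40^{2} = 1600$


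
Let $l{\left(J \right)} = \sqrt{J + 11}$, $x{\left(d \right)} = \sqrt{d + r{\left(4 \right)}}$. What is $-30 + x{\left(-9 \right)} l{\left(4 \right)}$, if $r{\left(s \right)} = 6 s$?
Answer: $-15$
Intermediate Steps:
$x{\left(d \right)} = \sqrt{24 + d}$ ($x{\left(d \right)} = \sqrt{d + 6 \cdot 4} = \sqrt{d + 24} = \sqrt{24 + d}$)
$l{\left(J \right)} = \sqrt{11 + J}$
$-30 + x{\left(-9 \right)} l{\left(4 \right)} = -30 + \sqrt{24 - 9} \sqrt{11 + 4} = -30 + \sqrt{15} \sqrt{15} = -30 + 15 = -15$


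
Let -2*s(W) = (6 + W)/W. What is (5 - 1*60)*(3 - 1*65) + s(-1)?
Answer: 6825/2 ≈ 3412.5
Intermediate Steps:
s(W) = -(6 + W)/(2*W)
(5 - 1*60)*(3 - 1*65) + s(-1) = (5 - 1*60)*(3 - 1*65) + (1/2)*(-6 - 1*(-1))/(-1) = (5 - 60)*(3 - 65) + (1/2)*(-1)*(-6 + 1) = -55*(-62) + (1/2)*(-1)*(-5) = 3410 + 5/2 = 6825/2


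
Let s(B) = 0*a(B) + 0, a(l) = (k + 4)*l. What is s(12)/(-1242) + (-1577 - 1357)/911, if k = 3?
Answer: -2934/911 ≈ -3.2206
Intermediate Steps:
a(l) = 7*l (a(l) = (3 + 4)*l = 7*l)
s(B) = 0 (s(B) = 0*(7*B) + 0 = 0 + 0 = 0)
s(12)/(-1242) + (-1577 - 1357)/911 = 0/(-1242) + (-1577 - 1357)/911 = 0*(-1/1242) - 2934*1/911 = 0 - 2934/911 = -2934/911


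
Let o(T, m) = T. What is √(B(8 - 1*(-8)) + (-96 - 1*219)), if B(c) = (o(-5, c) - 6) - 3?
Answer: I*√329 ≈ 18.138*I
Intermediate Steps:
B(c) = -14 (B(c) = (-5 - 6) - 3 = -11 - 3 = -14)
√(B(8 - 1*(-8)) + (-96 - 1*219)) = √(-14 + (-96 - 1*219)) = √(-14 + (-96 - 219)) = √(-14 - 315) = √(-329) = I*√329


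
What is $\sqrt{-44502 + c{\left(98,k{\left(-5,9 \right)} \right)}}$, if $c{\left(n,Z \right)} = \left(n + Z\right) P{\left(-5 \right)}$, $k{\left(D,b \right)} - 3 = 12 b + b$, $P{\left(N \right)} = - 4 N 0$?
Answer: $i \sqrt{44502} \approx 210.96 i$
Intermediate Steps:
$P{\left(N \right)} = 0$
$k{\left(D,b \right)} = 3 + 13 b$ ($k{\left(D,b \right)} = 3 + \left(12 b + b\right) = 3 + 13 b$)
$c{\left(n,Z \right)} = 0$ ($c{\left(n,Z \right)} = \left(n + Z\right) 0 = \left(Z + n\right) 0 = 0$)
$\sqrt{-44502 + c{\left(98,k{\left(-5,9 \right)} \right)}} = \sqrt{-44502 + 0} = \sqrt{-44502} = i \sqrt{44502}$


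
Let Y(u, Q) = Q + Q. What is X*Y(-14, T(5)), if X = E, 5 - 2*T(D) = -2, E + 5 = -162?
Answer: -1169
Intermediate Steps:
E = -167 (E = -5 - 162 = -167)
T(D) = 7/2 (T(D) = 5/2 - 1/2*(-2) = 5/2 + 1 = 7/2)
Y(u, Q) = 2*Q
X = -167
X*Y(-14, T(5)) = -334*7/2 = -167*7 = -1169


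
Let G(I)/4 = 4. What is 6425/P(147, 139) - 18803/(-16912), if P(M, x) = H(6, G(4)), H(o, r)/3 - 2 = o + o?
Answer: 7817809/50736 ≈ 154.09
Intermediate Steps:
G(I) = 16 (G(I) = 4*4 = 16)
H(o, r) = 6 + 6*o (H(o, r) = 6 + 3*(o + o) = 6 + 3*(2*o) = 6 + 6*o)
P(M, x) = 42 (P(M, x) = 6 + 6*6 = 6 + 36 = 42)
6425/P(147, 139) - 18803/(-16912) = 6425/42 - 18803/(-16912) = 6425*(1/42) - 18803*(-1/16912) = 6425/42 + 18803/16912 = 7817809/50736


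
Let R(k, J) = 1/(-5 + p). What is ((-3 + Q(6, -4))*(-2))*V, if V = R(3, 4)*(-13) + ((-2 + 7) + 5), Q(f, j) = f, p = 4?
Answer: -138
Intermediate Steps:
R(k, J) = -1 (R(k, J) = 1/(-5 + 4) = 1/(-1) = -1)
V = 23 (V = -1*(-13) + ((-2 + 7) + 5) = 13 + (5 + 5) = 13 + 10 = 23)
((-3 + Q(6, -4))*(-2))*V = ((-3 + 6)*(-2))*23 = (3*(-2))*23 = -6*23 = -138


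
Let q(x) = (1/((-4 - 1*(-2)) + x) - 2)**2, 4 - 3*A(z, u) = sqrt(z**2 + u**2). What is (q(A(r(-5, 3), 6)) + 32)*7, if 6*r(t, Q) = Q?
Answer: 460824/1849 + 2184*sqrt(145)/1849 ≈ 263.45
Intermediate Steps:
r(t, Q) = Q/6
A(z, u) = 4/3 - sqrt(u**2 + z**2)/3 (A(z, u) = 4/3 - sqrt(z**2 + u**2)/3 = 4/3 - sqrt(u**2 + z**2)/3)
q(x) = (-2 + 1/(-2 + x))**2 (q(x) = (1/((-4 + 2) + x) - 2)**2 = (1/(-2 + x) - 2)**2 = (-2 + 1/(-2 + x))**2)
(q(A(r(-5, 3), 6)) + 32)*7 = ((-5 + 2*(4/3 - sqrt(6**2 + ((1/6)*3)**2)/3))**2/(-2 + (4/3 - sqrt(6**2 + ((1/6)*3)**2)/3))**2 + 32)*7 = ((-5 + 2*(4/3 - sqrt(36 + (1/2)**2)/3))**2/(-2 + (4/3 - sqrt(36 + (1/2)**2)/3))**2 + 32)*7 = ((-5 + 2*(4/3 - sqrt(36 + 1/4)/3))**2/(-2 + (4/3 - sqrt(36 + 1/4)/3))**2 + 32)*7 = ((-5 + 2*(4/3 - sqrt(145)/6))**2/(-2 + (4/3 - sqrt(145)/6))**2 + 32)*7 = ((-5 + (8/3 - sqrt(145)/3))**2/(-2/3 - sqrt(145)/6)**2 + 32)*7 = ((-7/3 - sqrt(145)/3)**2/(-2/3 - sqrt(145)/6)**2 + 32)*7 = (32 + (-7/3 - sqrt(145)/3)**2/(-2/3 - sqrt(145)/6)**2)*7 = 224 + 7*(-7/3 - sqrt(145)/3)**2/(-2/3 - sqrt(145)/6)**2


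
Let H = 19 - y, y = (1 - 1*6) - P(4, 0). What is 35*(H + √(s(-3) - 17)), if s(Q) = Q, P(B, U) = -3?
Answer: 735 + 70*I*√5 ≈ 735.0 + 156.52*I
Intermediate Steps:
y = -2 (y = (1 - 1*6) - 1*(-3) = (1 - 6) + 3 = -5 + 3 = -2)
H = 21 (H = 19 - 1*(-2) = 19 + 2 = 21)
35*(H + √(s(-3) - 17)) = 35*(21 + √(-3 - 17)) = 35*(21 + √(-20)) = 35*(21 + 2*I*√5) = 735 + 70*I*√5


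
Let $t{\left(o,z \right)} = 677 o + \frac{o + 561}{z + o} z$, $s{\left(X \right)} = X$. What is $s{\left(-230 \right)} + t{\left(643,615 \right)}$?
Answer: $\frac{274036179}{629} \approx 4.3567 \cdot 10^{5}$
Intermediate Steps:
$t{\left(o,z \right)} = 677 o + \frac{z \left(561 + o\right)}{o + z}$ ($t{\left(o,z \right)} = 677 o + \frac{561 + o}{o + z} z = 677 o + \frac{z \left(561 + o\right)}{o + z}$)
$s{\left(-230 \right)} + t{\left(643,615 \right)} = -230 + \frac{561 \cdot 615 + 677 \cdot 643^{2} + 678 \cdot 643 \cdot 615}{643 + 615} = -230 + \frac{345015 + 677 \cdot 413449 + 268111710}{1258} = -230 + \frac{345015 + 279904973 + 268111710}{1258} = -230 + \frac{1}{1258} \cdot 548361698 = -230 + \frac{274180849}{629} = \frac{274036179}{629}$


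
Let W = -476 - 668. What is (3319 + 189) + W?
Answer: 2364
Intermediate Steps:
W = -1144
(3319 + 189) + W = (3319 + 189) - 1144 = 3508 - 1144 = 2364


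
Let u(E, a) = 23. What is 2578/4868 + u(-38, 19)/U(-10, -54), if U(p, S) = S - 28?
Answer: 12429/49897 ≈ 0.24909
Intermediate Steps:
U(p, S) = -28 + S
2578/4868 + u(-38, 19)/U(-10, -54) = 2578/4868 + 23/(-28 - 54) = 2578*(1/4868) + 23/(-82) = 1289/2434 + 23*(-1/82) = 1289/2434 - 23/82 = 12429/49897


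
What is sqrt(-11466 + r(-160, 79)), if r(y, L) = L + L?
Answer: 2*I*sqrt(2827) ≈ 106.34*I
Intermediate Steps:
r(y, L) = 2*L
sqrt(-11466 + r(-160, 79)) = sqrt(-11466 + 2*79) = sqrt(-11466 + 158) = sqrt(-11308) = 2*I*sqrt(2827)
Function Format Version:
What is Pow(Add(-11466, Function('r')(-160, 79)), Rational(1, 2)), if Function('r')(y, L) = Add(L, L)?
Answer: Mul(2, I, Pow(2827, Rational(1, 2))) ≈ Mul(106.34, I)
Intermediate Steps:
Function('r')(y, L) = Mul(2, L)
Pow(Add(-11466, Function('r')(-160, 79)), Rational(1, 2)) = Pow(Add(-11466, Mul(2, 79)), Rational(1, 2)) = Pow(Add(-11466, 158), Rational(1, 2)) = Pow(-11308, Rational(1, 2)) = Mul(2, I, Pow(2827, Rational(1, 2)))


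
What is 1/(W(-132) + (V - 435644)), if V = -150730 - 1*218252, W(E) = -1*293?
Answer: -1/804919 ≈ -1.2424e-6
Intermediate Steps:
W(E) = -293
V = -368982 (V = -150730 - 218252 = -368982)
1/(W(-132) + (V - 435644)) = 1/(-293 + (-368982 - 435644)) = 1/(-293 - 804626) = 1/(-804919) = -1/804919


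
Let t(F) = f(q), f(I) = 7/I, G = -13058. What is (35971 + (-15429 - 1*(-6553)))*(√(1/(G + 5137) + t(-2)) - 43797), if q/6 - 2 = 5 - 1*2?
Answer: -1186679715 + 5419*√1662510/534 ≈ -1.1867e+9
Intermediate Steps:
q = 30 (q = 12 + 6*(5 - 1*2) = 12 + 6*(5 - 2) = 12 + 6*3 = 12 + 18 = 30)
t(F) = 7/30
(35971 + (-15429 - 1*(-6553)))*(√(1/(G + 5137) + t(-2)) - 43797) = (35971 + (-15429 - 1*(-6553)))*(√(1/(-13058 + 5137) + 7/30) - 43797) = (35971 + (-15429 + 6553))*(√(1/(-7921) + 7/30) - 43797) = (35971 - 8876)*(√(-1/7921 + 7/30) - 43797) = 27095*(√(55417/237630) - 43797) = 27095*(√1662510/2670 - 43797) = 27095*(-43797 + √1662510/2670) = -1186679715 + 5419*√1662510/534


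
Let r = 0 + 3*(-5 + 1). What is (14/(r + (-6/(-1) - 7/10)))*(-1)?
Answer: 140/67 ≈ 2.0896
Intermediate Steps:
r = -12 (r = 0 + 3*(-4) = 0 - 12 = -12)
(14/(r + (-6/(-1) - 7/10)))*(-1) = (14/(-12 + (-6/(-1) - 7/10)))*(-1) = (14/(-12 + (-6*(-1) - 7*⅒)))*(-1) = (14/(-12 + (6 - 7/10)))*(-1) = (14/(-12 + 53/10))*(-1) = (14/(-67/10))*(-1) = -10/67*14*(-1) = -140/67*(-1) = 140/67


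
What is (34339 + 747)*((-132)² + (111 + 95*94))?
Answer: 928550990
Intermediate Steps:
(34339 + 747)*((-132)² + (111 + 95*94)) = 35086*(17424 + (111 + 8930)) = 35086*(17424 + 9041) = 35086*26465 = 928550990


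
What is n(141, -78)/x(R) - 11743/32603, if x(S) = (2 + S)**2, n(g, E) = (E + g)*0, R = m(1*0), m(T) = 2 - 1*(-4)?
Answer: -11743/32603 ≈ -0.36018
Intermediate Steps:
m(T) = 6 (m(T) = 2 + 4 = 6)
R = 6
n(g, E) = 0
n(141, -78)/x(R) - 11743/32603 = 0/((2 + 6)**2) - 11743/32603 = 0/(8**2) - 11743*1/32603 = 0/64 - 11743/32603 = 0*(1/64) - 11743/32603 = 0 - 11743/32603 = -11743/32603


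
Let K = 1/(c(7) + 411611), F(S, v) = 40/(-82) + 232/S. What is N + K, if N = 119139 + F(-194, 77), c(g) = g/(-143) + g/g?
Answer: 27888645207424174/234088244293 ≈ 1.1914e+5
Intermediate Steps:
c(g) = 1 - g/143 (c(g) = g*(-1/143) + 1 = -g/143 + 1 = 1 - g/143)
F(S, v) = -20/41 + 232/S (F(S, v) = 40*(-1/82) + 232/S = -20/41 + 232/S)
K = 143/58860509 (K = 1/((1 - 1/143*7) + 411611) = 1/((1 - 7/143) + 411611) = 1/(136/143 + 411611) = 1/(58860509/143) = 143/58860509 ≈ 2.4295e-6)
N = 473809107/3977 (N = 119139 + (-20/41 + 232/(-194)) = 119139 + (-20/41 + 232*(-1/194)) = 119139 + (-20/41 - 116/97) = 119139 - 6696/3977 = 473809107/3977 ≈ 1.1914e+5)
N + K = 473809107/3977 + 143/58860509 = 27888645207424174/234088244293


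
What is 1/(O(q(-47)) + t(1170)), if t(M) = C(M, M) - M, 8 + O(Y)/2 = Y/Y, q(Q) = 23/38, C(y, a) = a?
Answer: -1/14 ≈ -0.071429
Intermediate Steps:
q(Q) = 23/38 (q(Q) = 23*(1/38) = 23/38)
O(Y) = -14 (O(Y) = -16 + 2*(Y/Y) = -16 + 2*1 = -16 + 2 = -14)
t(M) = 0 (t(M) = M - M = 0)
1/(O(q(-47)) + t(1170)) = 1/(-14 + 0) = 1/(-14) = -1/14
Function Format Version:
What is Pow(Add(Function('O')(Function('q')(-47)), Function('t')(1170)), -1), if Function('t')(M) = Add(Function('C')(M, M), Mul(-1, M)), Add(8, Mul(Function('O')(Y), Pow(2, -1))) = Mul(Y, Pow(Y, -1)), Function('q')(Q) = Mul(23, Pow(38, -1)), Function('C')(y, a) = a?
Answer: Rational(-1, 14) ≈ -0.071429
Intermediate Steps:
Function('q')(Q) = Rational(23, 38) (Function('q')(Q) = Mul(23, Rational(1, 38)) = Rational(23, 38))
Function('O')(Y) = -14 (Function('O')(Y) = Add(-16, Mul(2, Mul(Y, Pow(Y, -1)))) = Add(-16, Mul(2, 1)) = Add(-16, 2) = -14)
Function('t')(M) = 0 (Function('t')(M) = Add(M, Mul(-1, M)) = 0)
Pow(Add(Function('O')(Function('q')(-47)), Function('t')(1170)), -1) = Pow(Add(-14, 0), -1) = Pow(-14, -1) = Rational(-1, 14)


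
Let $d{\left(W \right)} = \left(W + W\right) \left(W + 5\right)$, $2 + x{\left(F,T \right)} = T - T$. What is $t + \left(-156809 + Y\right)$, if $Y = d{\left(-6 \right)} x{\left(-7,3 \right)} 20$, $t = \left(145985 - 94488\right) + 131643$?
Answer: $25851$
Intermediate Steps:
$x{\left(F,T \right)} = -2$ ($x{\left(F,T \right)} = -2 + \left(T - T\right) = -2 + 0 = -2$)
$d{\left(W \right)} = 2 W \left(5 + W\right)$
$t = 183140$ ($t = 51497 + 131643 = 183140$)
$Y = -480$ ($Y = 2 \left(-6\right) \left(5 - 6\right) \left(-2\right) 20 = 2 \left(-6\right) \left(-1\right) \left(-2\right) 20 = 12 \left(-2\right) 20 = \left(-24\right) 20 = -480$)
$t + \left(-156809 + Y\right) = 183140 - 157289 = 25851$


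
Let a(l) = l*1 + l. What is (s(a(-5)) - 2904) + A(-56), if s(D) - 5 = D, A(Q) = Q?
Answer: -2965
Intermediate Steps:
a(l) = 2*l (a(l) = l + l = 2*l)
s(D) = 5 + D
(s(a(-5)) - 2904) + A(-56) = ((5 + 2*(-5)) - 2904) - 56 = ((5 - 10) - 2904) - 56 = (-5 - 2904) - 56 = -2909 - 56 = -2965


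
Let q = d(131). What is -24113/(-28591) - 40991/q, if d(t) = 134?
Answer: -1168742539/3831194 ≈ -305.06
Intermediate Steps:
q = 134
-24113/(-28591) - 40991/q = -24113/(-28591) - 40991/134 = -24113*(-1/28591) - 40991*1/134 = 24113/28591 - 40991/134 = -1168742539/3831194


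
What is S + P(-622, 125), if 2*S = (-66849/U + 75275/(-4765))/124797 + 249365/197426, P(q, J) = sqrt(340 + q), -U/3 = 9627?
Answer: 285487019190018719/452087355172874364 + I*sqrt(282) ≈ 0.63149 + 16.793*I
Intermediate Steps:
U = -28881 (U = -3*9627 = -28881)
S = 285487019190018719/452087355172874364 (S = ((-66849/(-28881) + 75275/(-4765))/124797 + 249365/197426)/2 = ((-66849*(-1/28881) + 75275*(-1/4765))*(1/124797) + 249365*(1/197426))/2 = ((22283/9627 - 15055/953)*(1/124797) + 249365/197426)/2 = (-123698786/9174531*1/124797 + 249365/197426)/2 = (-123698786/1144953945207 + 249365/197426)/2 = (1/2)*(285487019190018719/226043677586437182) = 285487019190018719/452087355172874364 ≈ 0.63149)
S + P(-622, 125) = 285487019190018719/452087355172874364 + sqrt(340 - 622) = 285487019190018719/452087355172874364 + sqrt(-282) = 285487019190018719/452087355172874364 + I*sqrt(282)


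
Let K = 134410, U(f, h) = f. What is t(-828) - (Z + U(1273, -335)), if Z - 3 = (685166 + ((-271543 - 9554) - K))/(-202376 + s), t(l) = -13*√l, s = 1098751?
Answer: -1144044159/896375 - 78*I*√23 ≈ -1276.3 - 374.07*I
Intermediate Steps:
Z = 2958784/896375 (Z = 3 + (685166 + ((-271543 - 9554) - 1*134410))/(-202376 + 1098751) = 3 + (685166 + (-281097 - 134410))/896375 = 3 + (685166 - 415507)*(1/896375) = 3 + 269659*(1/896375) = 3 + 269659/896375 = 2958784/896375 ≈ 3.3008)
t(-828) - (Z + U(1273, -335)) = -78*I*√23 - (2958784/896375 + 1273) = -78*I*√23 - 1*1144044159/896375 = -78*I*√23 - 1144044159/896375 = -1144044159/896375 - 78*I*√23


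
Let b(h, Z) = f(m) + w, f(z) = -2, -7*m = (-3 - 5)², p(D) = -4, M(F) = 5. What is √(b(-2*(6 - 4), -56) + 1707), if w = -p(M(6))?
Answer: √1709 ≈ 41.340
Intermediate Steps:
m = -64/7 (m = -(-3 - 5)²/7 = -⅐*(-8)² = -⅐*64 = -64/7 ≈ -9.1429)
w = 4 (w = -1*(-4) = 4)
b(h, Z) = 2 (b(h, Z) = -2 + 4 = 2)
√(b(-2*(6 - 4), -56) + 1707) = √(2 + 1707) = √1709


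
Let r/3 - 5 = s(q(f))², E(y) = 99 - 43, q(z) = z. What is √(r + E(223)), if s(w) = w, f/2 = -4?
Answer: √263 ≈ 16.217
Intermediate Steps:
f = -8 (f = 2*(-4) = -8)
E(y) = 56
r = 207 (r = 15 + 3*(-8)² = 15 + 3*64 = 15 + 192 = 207)
√(r + E(223)) = √(207 + 56) = √263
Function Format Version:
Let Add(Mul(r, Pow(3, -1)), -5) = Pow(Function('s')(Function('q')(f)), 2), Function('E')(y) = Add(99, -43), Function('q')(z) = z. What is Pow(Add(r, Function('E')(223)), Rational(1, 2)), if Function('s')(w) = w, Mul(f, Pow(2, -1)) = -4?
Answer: Pow(263, Rational(1, 2)) ≈ 16.217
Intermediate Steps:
f = -8 (f = Mul(2, -4) = -8)
Function('E')(y) = 56
r = 207 (r = Add(15, Mul(3, Pow(-8, 2))) = Add(15, Mul(3, 64)) = Add(15, 192) = 207)
Pow(Add(r, Function('E')(223)), Rational(1, 2)) = Pow(Add(207, 56), Rational(1, 2)) = Pow(263, Rational(1, 2))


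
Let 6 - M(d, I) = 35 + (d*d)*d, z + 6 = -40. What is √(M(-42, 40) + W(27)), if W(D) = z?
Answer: √74013 ≈ 272.05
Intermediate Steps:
z = -46 (z = -6 - 40 = -46)
W(D) = -46
M(d, I) = -29 - d³ (M(d, I) = 6 - (35 + (d*d)*d) = 6 - (35 + d²*d) = 6 - (35 + d³) = 6 + (-35 - d³) = -29 - d³)
√(M(-42, 40) + W(27)) = √((-29 - 1*(-42)³) - 46) = √((-29 - 1*(-74088)) - 46) = √((-29 + 74088) - 46) = √(74059 - 46) = √74013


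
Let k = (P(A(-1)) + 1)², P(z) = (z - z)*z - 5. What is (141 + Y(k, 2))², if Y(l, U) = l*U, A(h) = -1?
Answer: 29929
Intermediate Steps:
P(z) = -5 (P(z) = 0*z - 5 = 0 - 5 = -5)
k = 16 (k = (-5 + 1)² = (-4)² = 16)
Y(l, U) = U*l
(141 + Y(k, 2))² = (141 + 2*16)² = (141 + 32)² = 173² = 29929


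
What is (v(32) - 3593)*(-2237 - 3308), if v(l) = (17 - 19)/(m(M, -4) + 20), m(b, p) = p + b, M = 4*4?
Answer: 318776505/16 ≈ 1.9924e+7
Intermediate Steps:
M = 16
m(b, p) = b + p
v(l) = -1/16 (v(l) = (17 - 19)/((16 - 4) + 20) = -2/(12 + 20) = -2/32 = -2*1/32 = -1/16)
(v(32) - 3593)*(-2237 - 3308) = (-1/16 - 3593)*(-2237 - 3308) = -57489/16*(-5545) = 318776505/16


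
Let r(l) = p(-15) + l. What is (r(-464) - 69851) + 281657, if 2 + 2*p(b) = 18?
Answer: 211350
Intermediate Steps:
p(b) = 8 (p(b) = -1 + (½)*18 = -1 + 9 = 8)
r(l) = 8 + l
(r(-464) - 69851) + 281657 = ((8 - 464) - 69851) + 281657 = (-456 - 69851) + 281657 = -70307 + 281657 = 211350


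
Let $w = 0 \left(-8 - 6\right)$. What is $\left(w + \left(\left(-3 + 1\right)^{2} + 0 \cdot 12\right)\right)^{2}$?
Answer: $16$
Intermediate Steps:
$w = 0$ ($w = 0 \left(-14\right) = 0$)
$\left(w + \left(\left(-3 + 1\right)^{2} + 0 \cdot 12\right)\right)^{2} = \left(0 + \left(\left(-3 + 1\right)^{2} + 0 \cdot 12\right)\right)^{2} = \left(0 + \left(\left(-2\right)^{2} + 0\right)\right)^{2} = \left(0 + \left(4 + 0\right)\right)^{2} = \left(0 + 4\right)^{2} = 4^{2} = 16$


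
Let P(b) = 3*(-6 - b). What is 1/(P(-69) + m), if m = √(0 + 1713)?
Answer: 63/11336 - √1713/34008 ≈ 0.0043405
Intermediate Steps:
P(b) = -18 - 3*b
m = √1713 ≈ 41.388
1/(P(-69) + m) = 1/((-18 - 3*(-69)) + √1713) = 1/((-18 + 207) + √1713) = 1/(189 + √1713)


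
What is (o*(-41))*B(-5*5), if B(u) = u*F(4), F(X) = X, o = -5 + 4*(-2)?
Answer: -53300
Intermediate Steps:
o = -13 (o = -5 - 8 = -13)
B(u) = 4*u (B(u) = u*4 = 4*u)
(o*(-41))*B(-5*5) = (-13*(-41))*(4*(-5*5)) = 533*(4*(-25)) = 533*(-100) = -53300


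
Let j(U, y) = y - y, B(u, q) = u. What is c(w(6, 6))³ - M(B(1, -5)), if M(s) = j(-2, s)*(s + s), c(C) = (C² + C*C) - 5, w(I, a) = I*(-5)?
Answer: 5783534875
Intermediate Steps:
w(I, a) = -5*I
j(U, y) = 0
c(C) = -5 + 2*C² (c(C) = (C² + C²) - 5 = 2*C² - 5 = -5 + 2*C²)
M(s) = 0 (M(s) = 0*(s + s) = 0*(2*s) = 0)
c(w(6, 6))³ - M(B(1, -5)) = (-5 + 2*(-5*6)²)³ - 1*0 = (-5 + 2*(-30)²)³ + 0 = (-5 + 2*900)³ + 0 = (-5 + 1800)³ + 0 = 1795³ + 0 = 5783534875 + 0 = 5783534875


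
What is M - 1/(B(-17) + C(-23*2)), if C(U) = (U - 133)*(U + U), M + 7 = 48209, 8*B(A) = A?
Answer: 6349504846/131727 ≈ 48202.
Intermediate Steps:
B(A) = A/8
M = 48202 (M = -7 + 48209 = 48202)
C(U) = 2*U*(-133 + U) (C(U) = (-133 + U)*(2*U) = 2*U*(-133 + U))
M - 1/(B(-17) + C(-23*2)) = 48202 - 1/((1/8)*(-17) + 2*(-23*2)*(-133 - 23*2)) = 48202 - 1/(-17/8 + 2*(-46)*(-133 - 46)) = 48202 - 1/(-17/8 + 2*(-46)*(-179)) = 48202 - 1/(-17/8 + 16468) = 48202 - 1/131727/8 = 48202 - 1*8/131727 = 48202 - 8/131727 = 6349504846/131727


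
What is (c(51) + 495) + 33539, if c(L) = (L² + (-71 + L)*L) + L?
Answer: 35666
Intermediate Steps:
c(L) = L + L² + L*(-71 + L) (c(L) = (L² + L*(-71 + L)) + L = L + L² + L*(-71 + L))
(c(51) + 495) + 33539 = (2*51*(-35 + 51) + 495) + 33539 = (2*51*16 + 495) + 33539 = (1632 + 495) + 33539 = 2127 + 33539 = 35666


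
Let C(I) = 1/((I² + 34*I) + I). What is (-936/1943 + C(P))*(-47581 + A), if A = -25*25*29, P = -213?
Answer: 388602378511/12277817 ≈ 31651.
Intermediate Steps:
C(I) = 1/(I² + 35*I)
A = -18125 (A = -625*29 = -18125)
(-936/1943 + C(P))*(-47581 + A) = (-936/1943 + 1/((-213)*(35 - 213)))*(-47581 - 18125) = (-936*1/1943 - 1/213/(-178))*(-65706) = (-936/1943 - 1/213*(-1/178))*(-65706) = (-936/1943 + 1/37914)*(-65706) = -35485561/73666902*(-65706) = 388602378511/12277817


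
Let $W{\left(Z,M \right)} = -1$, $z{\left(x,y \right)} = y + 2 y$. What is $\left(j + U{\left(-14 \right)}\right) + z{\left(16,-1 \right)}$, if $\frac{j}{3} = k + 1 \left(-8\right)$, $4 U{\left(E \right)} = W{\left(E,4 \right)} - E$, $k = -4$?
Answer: $- \frac{143}{4} \approx -35.75$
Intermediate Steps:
$z{\left(x,y \right)} = 3 y$
$U{\left(E \right)} = - \frac{1}{4} - \frac{E}{4}$ ($U{\left(E \right)} = \frac{-1 - E}{4} = - \frac{1}{4} - \frac{E}{4}$)
$j = -36$ ($j = 3 \left(-4 + 1 \left(-8\right)\right) = 3 \left(-4 - 8\right) = 3 \left(-12\right) = -36$)
$\left(j + U{\left(-14 \right)}\right) + z{\left(16,-1 \right)} = \left(-36 - - \frac{13}{4}\right) + 3 \left(-1\right) = \left(-36 + \left(- \frac{1}{4} + \frac{7}{2}\right)\right) - 3 = \left(-36 + \frac{13}{4}\right) - 3 = - \frac{131}{4} - 3 = - \frac{143}{4}$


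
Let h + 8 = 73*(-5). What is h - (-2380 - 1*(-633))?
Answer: 1374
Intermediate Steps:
h = -373 (h = -8 + 73*(-5) = -8 - 365 = -373)
h - (-2380 - 1*(-633)) = -373 - (-2380 - 1*(-633)) = -373 - (-2380 + 633) = -373 - 1*(-1747) = -373 + 1747 = 1374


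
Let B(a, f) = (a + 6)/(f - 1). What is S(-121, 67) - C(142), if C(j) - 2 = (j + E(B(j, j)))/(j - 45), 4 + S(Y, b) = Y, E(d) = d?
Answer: -1757149/13677 ≈ -128.47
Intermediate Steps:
B(a, f) = (6 + a)/(-1 + f)
S(Y, b) = -4 + Y
C(j) = 2 + (j + (6 + j)/(-1 + j))/(-45 + j) (C(j) = 2 + (j + (6 + j)/(-1 + j))/(j - 45) = 2 + (j + (6 + j)/(-1 + j))/(-45 + j))
S(-121, 67) - C(142) = (-4 - 121) - (6 + 142 + 3*(-1 + 142)*(-30 + 142))/((-1 + 142)*(-45 + 142)) = -125 - (6 + 142 + 3*141*112)/(141*97) = -125 - (6 + 142 + 47376)/(141*97) = -125 - 47524/(141*97) = -125 - 1*47524/13677 = -125 - 47524/13677 = -1757149/13677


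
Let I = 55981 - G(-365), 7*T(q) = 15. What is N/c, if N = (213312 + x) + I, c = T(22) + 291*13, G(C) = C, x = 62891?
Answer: 2327843/26496 ≈ 87.856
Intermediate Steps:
T(q) = 15/7 (T(q) = (⅐)*15 = 15/7)
c = 26496/7 (c = 15/7 + 291*13 = 15/7 + 3783 = 26496/7 ≈ 3785.1)
I = 56346 (I = 55981 - 1*(-365) = 55981 + 365 = 56346)
N = 332549 (N = (213312 + 62891) + 56346 = 276203 + 56346 = 332549)
N/c = 332549/(26496/7) = 332549*(7/26496) = 2327843/26496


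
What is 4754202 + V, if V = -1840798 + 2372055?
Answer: 5285459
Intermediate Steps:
V = 531257
4754202 + V = 4754202 + 531257 = 5285459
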